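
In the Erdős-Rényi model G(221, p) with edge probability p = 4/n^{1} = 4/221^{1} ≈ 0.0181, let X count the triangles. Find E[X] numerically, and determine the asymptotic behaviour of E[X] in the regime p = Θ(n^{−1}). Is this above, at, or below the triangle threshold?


Number of potential triangles: C(221, 3) = 1774630.
Each occurs with probability p³ ≈ (0.0181)³ ≈ 5.92930e-06.
By linearity: E[X] = C(221, 3)·p³ ≈ 1774630 · 5.92930e-06 ≈ 10.522.
Here α = 1, so p = 4/n is exactly at the triangle threshold p ~ 1/n. Asymptotically E[X] → c³/6 = 4³/6 = 32/3 ≈ 10.667, a bounded constant. In this regime the triangle count is asymptotically Poisson(c³/6).

E[X] ≈ 10.522; in regime p = Θ(1/n^{1}) E[X] stays bounded (at the triangle threshold p ~ 1/n).


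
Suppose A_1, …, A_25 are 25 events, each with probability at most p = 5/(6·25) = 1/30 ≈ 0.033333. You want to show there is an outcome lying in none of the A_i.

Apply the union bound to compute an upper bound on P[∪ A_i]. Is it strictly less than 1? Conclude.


Union bound: P[∪_{i=1}^{25} A_i] ≤ Σ_i P[A_i] ≤ 25·p = 25·(1/30) = 5/6.
Numerically: 5/6 ≈ 0.833333.
Is 5/6 < 1? YES.
Since P[∪ A_i] ≤ 5/6 < 1, the complement has P[∩ A_i^c] ≥ 1 − 5/6 = 1/6 > 0, so some outcome avoids every A_i.

25·p = 5/6 ≈ 0.833333; existence CERTIFIED by the union bound.


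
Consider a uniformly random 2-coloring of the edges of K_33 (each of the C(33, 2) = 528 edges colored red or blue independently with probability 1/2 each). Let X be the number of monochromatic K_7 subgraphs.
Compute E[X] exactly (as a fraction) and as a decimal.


Let X = Σ_S X_S over the C(33, 7) = 4272048 subsets S of size 7, where X_S = 1 if the K_7 on S is monochromatic.
For a fixed S, the K_7 on S has C(7, 2) = 21 edges. P[all 21 edges red] = (1/2)^21, and likewise for blue, so P[monochromatic] = 2·(1/2)^21 = 2^{1 − 21} = 1/1048576.
By linearity: E[X] = C(33, 7) · 2^{1 − 21} = 4272048 · 1/1048576 = 267003/65536.
Numerically: E[X] ≈ 4.07414.

E[X] = C(33,7)·2^(1−C(7,2)) = 267003/65536 ≈ 4.07414.


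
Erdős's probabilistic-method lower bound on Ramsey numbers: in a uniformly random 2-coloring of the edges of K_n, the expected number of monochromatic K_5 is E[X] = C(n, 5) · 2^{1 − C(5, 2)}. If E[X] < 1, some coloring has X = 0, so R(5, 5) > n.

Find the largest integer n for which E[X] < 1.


We need C(n, 5) · 2^{1 − 10} < 1, i.e. C(n, 5) < 2^{10 − 1} = 512.
Check values of n near the boundary:
  n = 7: C(7, 5) = 21; 21 < 512? YES
  n = 8: C(8, 5) = 56; 56 < 512? YES
  n = 9: C(9, 5) = 126; 126 < 512? YES
  n = 10: C(10, 5) = 252; 252 < 512? YES
  n = 11: C(11, 5) = 462; 462 < 512? YES
  n = 12: C(12, 5) = 792; 792 < 512? NO
  n = 13: C(13, 5) = 1287; 1287 < 512? NO
The largest n with C(n, 5) < 512 is n = 11 (where E[X] = 231/256 ≈ 0.902). Hence R(5, 5) > 11, i.e. R(5, 5) ≥ 12.

Largest n = 11; hence R(5, 5) > 11.


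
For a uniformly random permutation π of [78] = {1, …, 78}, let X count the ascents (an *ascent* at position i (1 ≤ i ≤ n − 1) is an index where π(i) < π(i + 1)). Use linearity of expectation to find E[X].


Write X = Σ X_I over i = 1, …, 77, with X_I the indicator of one ascent.
There are 77 indicators.
For each fixed i, the pair (π(i), π(i+1)) is a uniformly random ordered pair of distinct values from {1, …, 78}; by symmetry P[π(i) < π(i+1)] = 1/2.
By linearity: E[X] = 77 · (1/2) = (78 − 1) · (1/2) = 77/2 ≈ 38.500.

E[X] = 77/2 = 38.500.


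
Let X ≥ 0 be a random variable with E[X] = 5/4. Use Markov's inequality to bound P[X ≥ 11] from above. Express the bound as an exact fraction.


μ = E[X] = 5/4, a = 11.
Markov: P[X ≥ 11] ≤ μ/a = (5/4)/11 = 5/44.
Numerically: ≈ 0.11364.
(Since a = 11 > μ = 1.25000, the bound 5/44 is < 1 and informative.)

P[X ≥ 11] ≤ 5/44 ≈ 0.11364.


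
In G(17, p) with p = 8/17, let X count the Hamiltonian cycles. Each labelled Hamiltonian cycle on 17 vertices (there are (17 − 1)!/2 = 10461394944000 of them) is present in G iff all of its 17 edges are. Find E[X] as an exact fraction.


K_17 has (17 − 1)!/2 = 10461394944000 labelled Hamiltonian cycles.
For each such Hamiltonian cycle H, let X_H = 1 if all 17 edges of H are present in G. Then P[X_H = 1] = p^{17} = (8/17)^{17} = 2251799813685248/827240261886336764177.
By linearity: E[X] = Σ_H E[X_H] = 10461394944000 · p^{17} = 10461394944000 · 2251799813685248/827240261886336764177 = 23556967185786995434586112000/827240261886336764177.
Numerically: E[X] ≈ 2.84766e+07.

E[X] = 10461394944000 · (8/17)^{17} = 23556967185786995434586112000/827240261886336764177 ≈ 2.84766e+07.


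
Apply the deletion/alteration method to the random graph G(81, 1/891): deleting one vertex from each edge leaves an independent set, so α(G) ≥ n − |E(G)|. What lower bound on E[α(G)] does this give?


E[|E(G)|] = C(81, 2)·p = 3240 · (1/891) = 40/11.
E[α(G)] ≥ n − E[|E(G)|] = 81 − 40/11 = 851/11.
Numerically: ≈ 77.36364.
(This is only a lower bound; the true E[α(G)] may be larger.)

E[α(G)] ≥ 851/11 ≈ 77.36364.


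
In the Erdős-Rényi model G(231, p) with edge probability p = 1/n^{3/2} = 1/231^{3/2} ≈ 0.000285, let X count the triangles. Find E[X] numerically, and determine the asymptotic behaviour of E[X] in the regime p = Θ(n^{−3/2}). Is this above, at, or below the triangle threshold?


Number of potential triangles: C(231, 3) = 2027795.
Each occurs with probability p³ ≈ (0.000285)³ ≈ 2.31071e-11.
By linearity: E[X] = C(231, 3)·p³ ≈ 2027795 · 2.31071e-11 ≈ 0.000.
Since α = 3/2 > 1, p = c/n^{3/2} = o(1/n) is below the triangle threshold p ~ 1/n. Asymptotically E[X] ~ (c³/6)·n^{3(1−α)} = (1³/6)·n^{-1.5} → 0, so by Markov's inequality G has no triangles w.h.p.

E[X] ≈ 0.000; in regime p = Θ(1/n^{3/2}) E[X] tends to 0 (below the triangle threshold p ~ 1/n).


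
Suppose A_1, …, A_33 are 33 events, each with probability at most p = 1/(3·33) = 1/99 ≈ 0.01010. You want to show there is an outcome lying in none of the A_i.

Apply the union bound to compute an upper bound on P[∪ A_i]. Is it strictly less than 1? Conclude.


Union bound: P[∪_{i=1}^{33} A_i] ≤ Σ_i P[A_i] ≤ 33·p = 33·(1/99) = 1/3.
Numerically: 1/3 ≈ 0.33333.
Is 1/3 < 1? YES.
Since P[∪ A_i] ≤ 1/3 < 1, the complement has P[∩ A_i^c] ≥ 1 − 1/3 = 2/3 > 0, so some outcome avoids every A_i.

33·p = 1/3 ≈ 0.33333; existence CERTIFIED by the union bound.


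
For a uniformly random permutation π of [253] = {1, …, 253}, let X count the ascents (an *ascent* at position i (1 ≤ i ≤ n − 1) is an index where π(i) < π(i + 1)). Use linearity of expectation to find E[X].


Write X = Σ X_I over i = 1, …, 252, with X_I the indicator of one ascent.
There are 252 indicators.
For each fixed i, the pair (π(i), π(i+1)) is a uniformly random ordered pair of distinct values from {1, …, 253}; by symmetry P[π(i) < π(i+1)] = 1/2.
By linearity: E[X] = 252 · (1/2) = (253 − 1) · (1/2) = 126 ≈ 126.000.

E[X] = 126 = 126.000.


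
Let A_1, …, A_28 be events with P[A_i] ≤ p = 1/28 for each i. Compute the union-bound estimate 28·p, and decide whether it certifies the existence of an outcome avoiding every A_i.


Union bound: P[∪_{i=1}^{28} A_i] ≤ Σ_i P[A_i] ≤ 28·p = 28·(1/28) = 1.
Numerically: 1 ≈ 1.0000000.
Is 1 < 1? NO.
Since the bound 1 is ≥ 1, the union bound is uninformative here; it does NOT by itself certify existence.

28·p = 1 ≈ 1.0000000; existence NOT certified by the union bound.


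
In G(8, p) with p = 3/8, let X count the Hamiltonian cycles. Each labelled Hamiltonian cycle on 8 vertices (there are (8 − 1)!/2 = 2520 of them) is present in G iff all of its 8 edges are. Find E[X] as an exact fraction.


K_8 has (8 − 1)!/2 = 2520 labelled Hamiltonian cycles.
For each such Hamiltonian cycle H, let X_H = 1 if all 8 edges of H are present in G. Then P[X_H = 1] = p^{8} = (3/8)^{8} = 6561/16777216.
Summing the indicators: E[X] = Σ_H E[X_H] = 2520 · p^{8} = 2520 · 6561/16777216 = 2066715/2097152.
Numerically: E[X] ≈ 0.98549.

E[X] = 2520 · (3/8)^{8} = 2066715/2097152 ≈ 0.98549.


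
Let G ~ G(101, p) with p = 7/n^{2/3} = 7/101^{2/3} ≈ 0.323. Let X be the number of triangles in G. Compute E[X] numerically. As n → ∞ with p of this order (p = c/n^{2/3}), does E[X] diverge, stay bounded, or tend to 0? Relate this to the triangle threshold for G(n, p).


Number of potential triangles: C(101, 3) = 166650.
Each occurs with probability p³ ≈ (0.323)³ ≈ 3.36242e-02.
By linearity: E[X] = C(101, 3)·p³ ≈ 166650 · 3.36242e-02 ≈ 5603.465.
Since α = 2/3 < 1, p = c/n^{2/3} ≫ 1/n is above the triangle threshold p ~ 1/n. Asymptotically E[X] ~ (c³/6)·n^{3(1−α)} = (7³/6)·n^{1} → ∞; triangles are abundant w.h.p.

E[X] ≈ 5603.465; in regime p = Θ(1/n^{2/3}) E[X] diverges (above the triangle threshold p ~ 1/n).


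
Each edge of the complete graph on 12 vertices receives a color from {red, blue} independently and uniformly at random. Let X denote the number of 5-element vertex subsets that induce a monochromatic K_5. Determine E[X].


Let X = Σ_S X_S over the C(12, 5) = 792 subsets S of size 5, where X_S = 1 if the K_5 on S is monochromatic.
For a fixed S, the K_5 on S has C(5, 2) = 10 edges. P[all 10 edges red] = (1/2)^10, and likewise for blue, so P[monochromatic] = 2·(1/2)^10 = 2^{1 − 10} = 1/512.
By linearity of expectation: E[X] = C(12, 5) · 2^{1 − 10} = 792 · 1/512 = 99/64.
Numerically: E[X] ≈ 1.546875.

E[X] = C(12,5)·2^(1−C(5,2)) = 99/64 ≈ 1.546875.


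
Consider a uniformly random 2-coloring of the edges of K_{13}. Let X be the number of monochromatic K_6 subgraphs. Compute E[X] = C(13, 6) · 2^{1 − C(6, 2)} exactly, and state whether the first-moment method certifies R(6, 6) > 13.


E[X] = C(13, 6) · 2^{1 − 15} = 1716 · 2^{−14} = 1716/16384.
As a reduced fraction: E[X] = 429/4096 ≈ 0.1047363.
Is E[X] < 1? YES.
Since E[X] < 1, there exists a 2-coloring of K_{13} with no monochromatic K_6; hence R(6, 6) > 13.

E[X] = 429/4096 ≈ 0.1047363; E[X] < 1, so R(6, 6) > 13.


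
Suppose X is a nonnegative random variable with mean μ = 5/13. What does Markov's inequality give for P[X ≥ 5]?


μ = E[X] = 5/13, a = 5.
Markov: P[X ≥ 5] ≤ μ/a = (5/13)/5 = 1/13.
Numerically: ≈ 0.0769.
(Since a = 5 > μ = 0.3846, the bound 1/13 is < 1 and informative.)

P[X ≥ 5] ≤ 1/13 ≈ 0.0769.


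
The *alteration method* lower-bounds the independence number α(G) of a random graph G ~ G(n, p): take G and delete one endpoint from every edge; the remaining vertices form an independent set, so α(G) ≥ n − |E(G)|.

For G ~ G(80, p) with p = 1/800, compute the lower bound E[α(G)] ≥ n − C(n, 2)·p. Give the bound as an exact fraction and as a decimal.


E[|E(G)|] = C(80, 2)·p = 3160 · (1/800) = 79/20.
E[α(G)] ≥ n − E[|E(G)|] = 80 − 79/20 = 1521/20.
Numerically: ≈ 76.0500.
(This is only a lower bound; the true E[α(G)] may be larger.)

E[α(G)] ≥ 1521/20 ≈ 76.0500.


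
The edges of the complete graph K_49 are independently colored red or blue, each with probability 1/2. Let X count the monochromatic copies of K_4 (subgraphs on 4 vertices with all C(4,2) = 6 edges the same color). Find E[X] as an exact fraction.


Let X = Σ_S X_S over the C(49, 4) = 211876 subsets S of size 4, where X_S = 1 if the K_4 on S is monochromatic.
For a fixed S, the K_4 on S has C(4, 2) = 6 edges. P[all 6 edges red] = (1/2)^6, and likewise for blue, so P[monochromatic] = 2·(1/2)^6 = 2^{1 − 6} = 1/32.
Summing: E[X] = C(49, 4) · 2^{1 − 6} = 211876 · 1/32 = 52969/8.
Numerically: E[X] ≈ 6621.125000.

E[X] = C(49,4)·2^(1−C(4,2)) = 52969/8 ≈ 6621.125000.


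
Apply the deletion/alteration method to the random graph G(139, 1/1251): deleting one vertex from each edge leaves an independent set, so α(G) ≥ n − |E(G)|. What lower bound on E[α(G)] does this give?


E[|E(G)|] = C(139, 2)·p = 9591 · (1/1251) = 23/3.
E[α(G)] ≥ n − E[|E(G)|] = 139 − 23/3 = 394/3.
Numerically: ≈ 131.333333.
(This is only a lower bound; the true E[α(G)] may be larger.)

E[α(G)] ≥ 394/3 ≈ 131.333333.


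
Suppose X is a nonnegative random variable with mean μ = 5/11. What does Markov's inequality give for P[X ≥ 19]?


μ = E[X] = 5/11, a = 19.
Markov: P[X ≥ 19] ≤ μ/a = (5/11)/19 = 5/209.
Numerically: ≈ 0.0239.
(Since a = 19 > μ = 0.4545, the bound 5/209 is < 1 and informative.)

P[X ≥ 19] ≤ 5/209 ≈ 0.0239.


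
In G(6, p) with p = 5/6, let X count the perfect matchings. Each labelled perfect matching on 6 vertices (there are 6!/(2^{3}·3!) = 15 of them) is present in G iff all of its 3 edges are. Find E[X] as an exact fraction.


K_6 has 6!/(2^{3}·3!) = 15 labelled perfect matchings.
For each such perfect matching H, let X_H = 1 if all 3 edges of H are present in G. Then P[X_H = 1] = p^{3} = (5/6)^{3} = 125/216.
By linearity: E[X] = Σ_H E[X_H] = 15 · p^{3} = 15 · 125/216 = 625/72.
Numerically: E[X] ≈ 8.68.

E[X] = 15 · (5/6)^{3} = 625/72 ≈ 8.68.


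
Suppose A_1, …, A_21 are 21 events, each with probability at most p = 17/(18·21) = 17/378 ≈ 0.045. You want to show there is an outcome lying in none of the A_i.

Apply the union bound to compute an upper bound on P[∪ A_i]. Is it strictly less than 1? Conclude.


Union bound: P[∪_{i=1}^{21} A_i] ≤ Σ_i P[A_i] ≤ 21·p = 21·(17/378) = 17/18.
Numerically: 17/18 ≈ 0.944.
Is 17/18 < 1? YES.
Since P[∪ A_i] ≤ 17/18 < 1, the complement has P[∩ A_i^c] ≥ 1 − 17/18 = 1/18 > 0, so some outcome avoids every A_i.

21·p = 17/18 ≈ 0.944; existence CERTIFIED by the union bound.


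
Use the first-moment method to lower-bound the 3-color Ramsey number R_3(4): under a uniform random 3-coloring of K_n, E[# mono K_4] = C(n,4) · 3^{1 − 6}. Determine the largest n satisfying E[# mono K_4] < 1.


We need C(n, 4) · 3^{1 − 6} < 1, i.e. C(n, 4) < 3^{6 − 1} = 243.
Check values of n near the boundary:
  n = 9: C(9, 4) = 126; 126 < 243? YES
  n = 10: C(10, 4) = 210; 210 < 243? YES
  n = 11: C(11, 4) = 330; 330 < 243? NO
  n = 12: C(12, 4) = 495; 495 < 243? NO
  n = 13: C(13, 4) = 715; 715 < 243? NO
The largest n with C(n, 4) < 243 is n = 10 (where E[X] = 70/81 ≈ 0.86420). Hence R_3(4) > 10, i.e. R_3(4) ≥ 11.

Largest n = 10; hence R_3(4) > 10.


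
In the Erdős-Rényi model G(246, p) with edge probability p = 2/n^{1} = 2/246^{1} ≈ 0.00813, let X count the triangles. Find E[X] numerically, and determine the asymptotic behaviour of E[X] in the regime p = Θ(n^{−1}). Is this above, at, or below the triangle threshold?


Number of potential triangles: C(246, 3) = 2450980.
Each occurs with probability p³ ≈ (0.00813)³ ≈ 5.373839e-07.
By linearity: E[X] = C(246, 3)·p³ ≈ 2450980 · 5.373839e-07 ≈ 1.3171.
Here α = 1, so p = 2/n is exactly at the triangle threshold p ~ 1/n. Asymptotically E[X] → c³/6 = 2³/6 = 4/3 ≈ 1.3333, a bounded constant. In this regime the triangle count is asymptotically Poisson(c³/6).

E[X] ≈ 1.3171; in regime p = Θ(1/n^{1}) E[X] stays bounded (at the triangle threshold p ~ 1/n).


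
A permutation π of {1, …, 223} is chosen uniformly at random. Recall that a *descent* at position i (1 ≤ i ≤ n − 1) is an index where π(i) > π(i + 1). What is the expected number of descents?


Write X = Σ X_I over i = 1, …, 222, with X_I the indicator of one descent.
There are 222 indicators.
For each fixed i, the pair (π(i), π(i+1)) is a uniformly random ordered pair of distinct values from {1, …, 223}; by symmetry P[π(i) > π(i+1)] = 1/2.
By linearity: E[X] = 222 · (1/2) = (223 − 1) · (1/2) = 111 ≈ 111.000000.

E[X] = 111 = 111.000000.


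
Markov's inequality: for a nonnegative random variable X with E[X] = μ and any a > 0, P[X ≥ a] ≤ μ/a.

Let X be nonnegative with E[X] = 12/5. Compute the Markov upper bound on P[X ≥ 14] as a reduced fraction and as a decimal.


μ = E[X] = 12/5, a = 14.
Markov: P[X ≥ 14] ≤ μ/a = (12/5)/14 = 6/35.
Numerically: ≈ 0.1714.
(Since a = 14 > μ = 2.4000, the bound 6/35 is < 1 and informative.)

P[X ≥ 14] ≤ 6/35 ≈ 0.1714.


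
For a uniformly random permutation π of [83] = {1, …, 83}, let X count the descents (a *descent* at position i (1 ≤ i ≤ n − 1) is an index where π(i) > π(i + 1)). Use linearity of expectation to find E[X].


Write X = Σ X_I over i = 1, …, 82, with X_I the indicator of one descent.
There are 82 indicators.
For each fixed i, the pair (π(i), π(i+1)) is a uniformly random ordered pair of distinct values from {1, …, 83}; by symmetry P[π(i) > π(i+1)] = 1/2.
By linearity: E[X] = 82 · (1/2) = (83 − 1) · (1/2) = 41 ≈ 41.000.

E[X] = 41 = 41.000.


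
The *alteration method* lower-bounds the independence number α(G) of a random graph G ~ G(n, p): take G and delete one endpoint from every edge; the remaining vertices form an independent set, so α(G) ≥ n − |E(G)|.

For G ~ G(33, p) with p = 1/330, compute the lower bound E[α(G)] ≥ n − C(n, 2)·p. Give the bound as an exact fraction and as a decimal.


E[|E(G)|] = C(33, 2)·p = 528 · (1/330) = 8/5.
E[α(G)] ≥ n − E[|E(G)|] = 33 − 8/5 = 157/5.
Numerically: ≈ 31.40000.
(This is only a lower bound; the true E[α(G)] may be larger.)

E[α(G)] ≥ 157/5 ≈ 31.40000.


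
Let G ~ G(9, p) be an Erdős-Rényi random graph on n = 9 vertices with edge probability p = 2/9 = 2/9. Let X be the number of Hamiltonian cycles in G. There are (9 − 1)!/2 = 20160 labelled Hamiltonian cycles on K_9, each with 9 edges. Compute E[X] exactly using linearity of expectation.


K_9 has (9 − 1)!/2 = 20160 labelled Hamiltonian cycles.
For each such Hamiltonian cycle H, let X_H = 1 if all 9 edges of H are present in G. Then P[X_H = 1] = p^{9} = (2/9)^{9} = 512/387420489.
By linearity of expectation: E[X] = Σ_H E[X_H] = 20160 · p^{9} = 20160 · 512/387420489 = 1146880/43046721.
Numerically: E[X] ≈ 0.0266427.

E[X] = 20160 · (2/9)^{9} = 1146880/43046721 ≈ 0.0266427.


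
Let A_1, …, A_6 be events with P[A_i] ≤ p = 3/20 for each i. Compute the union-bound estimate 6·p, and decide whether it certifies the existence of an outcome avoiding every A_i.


Union bound: P[∪_{i=1}^{6} A_i] ≤ Σ_i P[A_i] ≤ 6·p = 6·(3/20) = 9/10.
Numerically: 9/10 ≈ 0.90000.
Is 9/10 < 1? YES.
Since P[∪ A_i] ≤ 9/10 < 1, the complement has P[∩ A_i^c] ≥ 1 − 9/10 = 1/10 > 0, so some outcome avoids every A_i.

6·p = 9/10 ≈ 0.90000; existence CERTIFIED by the union bound.


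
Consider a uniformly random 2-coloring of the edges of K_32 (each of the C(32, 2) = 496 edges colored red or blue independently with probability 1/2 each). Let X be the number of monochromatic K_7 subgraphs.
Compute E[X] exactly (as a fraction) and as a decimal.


Let X = Σ_S X_S over the C(32, 7) = 3365856 subsets S of size 7, where X_S = 1 if the K_7 on S is monochromatic.
For a fixed S, the K_7 on S has C(7, 2) = 21 edges. P[all 21 edges red] = (1/2)^21, and likewise for blue, so P[monochromatic] = 2·(1/2)^21 = 2^{1 − 21} = 1/1048576.
By linearity: E[X] = C(32, 7) · 2^{1 − 21} = 3365856 · 1/1048576 = 105183/32768.
Numerically: E[X] ≈ 3.209930.

E[X] = C(32,7)·2^(1−C(7,2)) = 105183/32768 ≈ 3.209930.


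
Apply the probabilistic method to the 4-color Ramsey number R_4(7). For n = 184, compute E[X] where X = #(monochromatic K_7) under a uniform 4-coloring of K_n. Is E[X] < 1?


E[X] = C(184, 7) · 4^{1 − 21} = 1262216571096 · 4^{−20} = 1262216571096/1099511627776.
As a reduced fraction: E[X] = 157777071387/137438953472 ≈ 1.14798.
Is E[X] < 1? NO.
Since E[X] ≥ 1, the first-moment bound is inconclusive at n = 184; it does NOT by itself certify R_4(7) > 184.

E[X] = 157777071387/137438953472 ≈ 1.14798; E[X] ≥ 1; first-moment method inconclusive here.


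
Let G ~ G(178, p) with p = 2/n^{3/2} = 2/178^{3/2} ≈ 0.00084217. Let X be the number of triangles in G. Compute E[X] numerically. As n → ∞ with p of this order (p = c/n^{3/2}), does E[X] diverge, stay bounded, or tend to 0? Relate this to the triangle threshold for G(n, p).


Number of potential triangles: C(178, 3) = 924176.
Each occurs with probability p³ ≈ (0.00084217)³ ≈ 5.9731026e-10.
By linearity: E[X] = C(178, 3)·p³ ≈ 924176 · 5.9731026e-10 ≈ 0.00055.
Since α = 3/2 > 1, p = c/n^{3/2} = o(1/n) is below the triangle threshold p ~ 1/n. Asymptotically E[X] ~ (c³/6)·n^{3(1−α)} = (2³/6)·n^{-1.5} → 0, so by Markov's inequality G has no triangles w.h.p.

E[X] ≈ 0.00055; in regime p = Θ(1/n^{3/2}) E[X] tends to 0 (below the triangle threshold p ~ 1/n).


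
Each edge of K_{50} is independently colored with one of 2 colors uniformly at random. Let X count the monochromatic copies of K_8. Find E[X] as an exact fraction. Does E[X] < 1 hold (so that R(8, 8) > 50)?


E[X] = C(50, 8) · 2^{1 − 28} = 536878650 · 2^{−27} = 536878650/134217728.
As a reduced fraction: E[X] = 268439325/67108864 ≈ 4.000058.
Is E[X] < 1? NO.
Since E[X] ≥ 1, the first-moment bound is inconclusive at n = 50; it does NOT by itself certify R(8, 8) > 50.

E[X] = 268439325/67108864 ≈ 4.000058; E[X] ≥ 1; first-moment method inconclusive here.


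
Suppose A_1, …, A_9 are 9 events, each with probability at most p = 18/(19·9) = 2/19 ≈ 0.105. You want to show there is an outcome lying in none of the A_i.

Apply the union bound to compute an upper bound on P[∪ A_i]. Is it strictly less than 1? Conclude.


Union bound: P[∪_{i=1}^{9} A_i] ≤ Σ_i P[A_i] ≤ 9·p = 9·(2/19) = 18/19.
Numerically: 18/19 ≈ 0.947.
Is 18/19 < 1? YES.
Since P[∪ A_i] ≤ 18/19 < 1, the complement has P[∩ A_i^c] ≥ 1 − 18/19 = 1/19 > 0, so some outcome avoids every A_i.

9·p = 18/19 ≈ 0.947; existence CERTIFIED by the union bound.


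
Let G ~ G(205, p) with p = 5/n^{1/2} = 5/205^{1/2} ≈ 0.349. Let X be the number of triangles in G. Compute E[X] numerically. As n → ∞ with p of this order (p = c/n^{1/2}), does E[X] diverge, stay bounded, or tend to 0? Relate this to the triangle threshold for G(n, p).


Number of potential triangles: C(205, 3) = 1414910.
Each occurs with probability p³ ≈ (0.349)³ ≈ 4.25872e-02.
By linearity: E[X] = C(205, 3)·p³ ≈ 1414910 · 4.25872e-02 ≈ 60257.074.
Since α = 1/2 < 1, p = c/n^{1/2} ≫ 1/n is above the triangle threshold p ~ 1/n. Asymptotically E[X] ~ (c³/6)·n^{3(1−α)} = (5³/6)·n^{1.5} → ∞; triangles are abundant w.h.p.

E[X] ≈ 60257.074; in regime p = Θ(1/n^{1/2}) E[X] diverges (above the triangle threshold p ~ 1/n).


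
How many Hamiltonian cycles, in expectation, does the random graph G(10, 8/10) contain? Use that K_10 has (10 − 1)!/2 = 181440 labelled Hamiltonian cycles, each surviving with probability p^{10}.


K_10 has (10 − 1)!/2 = 181440 labelled Hamiltonian cycles.
For each such Hamiltonian cycle H, let X_H = 1 if all 10 edges of H are present in G. Then P[X_H = 1] = p^{10} = (4/5)^{10} = 1048576/9765625.
By linearity of expectation: E[X] = Σ_H E[X_H] = 181440 · p^{10} = 181440 · 1048576/9765625 = 38050725888/1953125.
Numerically: E[X] ≈ 19482.

E[X] = 181440 · (4/5)^{10} = 38050725888/1953125 ≈ 19482.


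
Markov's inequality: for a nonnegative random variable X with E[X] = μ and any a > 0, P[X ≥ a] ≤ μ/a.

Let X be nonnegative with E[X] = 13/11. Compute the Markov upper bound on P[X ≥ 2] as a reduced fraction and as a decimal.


μ = E[X] = 13/11, a = 2.
Markov: P[X ≥ 2] ≤ μ/a = (13/11)/2 = 13/22.
Numerically: ≈ 0.59091.
(Since a = 2 > μ = 1.18182, the bound 13/22 is < 1 and informative.)

P[X ≥ 2] ≤ 13/22 ≈ 0.59091.


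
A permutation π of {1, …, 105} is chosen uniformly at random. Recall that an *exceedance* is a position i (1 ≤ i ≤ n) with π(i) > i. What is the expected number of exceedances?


Write X = Σ_{i=1}^{105} X_i, where X_i = 1_{π(i) > i}.
For each fixed i, π(i) is uniform over {1, …, 105} (marginal of a uniform permutation), so P[π(i) > i] = (n − i)/n. Summing: Σ_{i=1}^{105} (n − i)/n = (0 + 1 + … + 104)/105 = 105(105 − 1)/(2·105) = (105 − 1)/2.
Hence E[X] = Σ_{i=1}^{105} (105 − i)/105 = 52 ≈ 52.000000.

E[X] = 52 = 52.000000.


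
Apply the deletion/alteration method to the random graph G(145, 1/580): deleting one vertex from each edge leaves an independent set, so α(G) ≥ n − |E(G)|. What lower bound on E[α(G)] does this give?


E[|E(G)|] = C(145, 2)·p = 10440 · (1/580) = 18.
E[α(G)] ≥ n − E[|E(G)|] = 145 − 18 = 127.
Numerically: ≈ 127.000.
(This is only a lower bound; the true E[α(G)] may be larger.)

E[α(G)] ≥ 127 ≈ 127.000.


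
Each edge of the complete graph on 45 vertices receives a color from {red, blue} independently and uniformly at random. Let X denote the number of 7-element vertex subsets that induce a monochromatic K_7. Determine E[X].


Let X = Σ_S X_S over the C(45, 7) = 45379620 subsets S of size 7, where X_S = 1 if the K_7 on S is monochromatic.
For a fixed S, the K_7 on S has C(7, 2) = 21 edges. P[all 21 edges red] = (1/2)^21, and likewise for blue, so P[monochromatic] = 2·(1/2)^21 = 2^{1 − 21} = 1/1048576.
By linearity of expectation: E[X] = C(45, 7) · 2^{1 − 21} = 45379620 · 1/1048576 = 11344905/262144.
Numerically: E[X] ≈ 43.277.

E[X] = C(45,7)·2^(1−C(7,2)) = 11344905/262144 ≈ 43.277.


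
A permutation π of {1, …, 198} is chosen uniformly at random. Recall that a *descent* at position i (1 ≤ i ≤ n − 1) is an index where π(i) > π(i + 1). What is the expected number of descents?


Write X = Σ X_I over i = 1, …, 197, with X_I the indicator of one descent.
There are 197 indicators.
For each fixed i, the pair (π(i), π(i+1)) is a uniformly random ordered pair of distinct values from {1, …, 198}; by symmetry P[π(i) > π(i+1)] = 1/2.
By linearity: E[X] = 197 · (1/2) = (198 − 1) · (1/2) = 197/2 ≈ 98.50000.

E[X] = 197/2 = 98.50000.


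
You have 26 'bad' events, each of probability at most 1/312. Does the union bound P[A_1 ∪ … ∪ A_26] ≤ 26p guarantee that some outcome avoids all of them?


Union bound: P[∪_{i=1}^{26} A_i] ≤ Σ_i P[A_i] ≤ 26·p = 26·(1/312) = 1/12.
Numerically: 1/12 ≈ 0.0833.
Is 1/12 < 1? YES.
Since P[∪ A_i] ≤ 1/12 < 1, the complement has P[∩ A_i^c] ≥ 1 − 1/12 = 11/12 > 0, so some outcome avoids every A_i.

26·p = 1/12 ≈ 0.0833; existence CERTIFIED by the union bound.


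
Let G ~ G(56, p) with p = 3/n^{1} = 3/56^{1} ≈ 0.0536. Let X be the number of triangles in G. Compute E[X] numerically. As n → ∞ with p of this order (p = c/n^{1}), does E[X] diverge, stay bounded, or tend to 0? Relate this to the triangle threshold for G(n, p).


Number of potential triangles: C(56, 3) = 27720.
Each occurs with probability p³ ≈ (0.0536)³ ≈ 1.53745e-04.
By linearity: E[X] = C(56, 3)·p³ ≈ 27720 · 1.53745e-04 ≈ 4.262.
Here α = 1, so p = 3/n is exactly at the triangle threshold p ~ 1/n. Asymptotically E[X] → c³/6 = 3³/6 = 9/2 ≈ 4.500, a bounded constant. In this regime the triangle count is asymptotically Poisson(c³/6).

E[X] ≈ 4.262; in regime p = Θ(1/n^{1}) E[X] stays bounded (at the triangle threshold p ~ 1/n).


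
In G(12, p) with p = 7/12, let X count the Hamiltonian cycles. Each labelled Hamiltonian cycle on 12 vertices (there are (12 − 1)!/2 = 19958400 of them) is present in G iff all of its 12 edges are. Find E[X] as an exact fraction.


K_12 has (12 − 1)!/2 = 19958400 labelled Hamiltonian cycles.
For each such Hamiltonian cycle H, let X_H = 1 if all 12 edges of H are present in G. Then P[X_H = 1] = p^{12} = (7/12)^{12} = 13841287201/8916100448256.
Summing the indicators: E[X] = Σ_H E[X_H] = 19958400 · p^{12} = 19958400 · 13841287201/8916100448256 = 26644477861925/859963392.
Numerically: E[X] ≈ 30983.3.

E[X] = 19958400 · (7/12)^{12} = 26644477861925/859963392 ≈ 30983.3.


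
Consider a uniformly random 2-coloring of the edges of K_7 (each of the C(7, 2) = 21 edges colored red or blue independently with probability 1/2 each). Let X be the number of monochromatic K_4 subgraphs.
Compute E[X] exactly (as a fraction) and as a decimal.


Let X = Σ_S X_S over the C(7, 4) = 35 subsets S of size 4, where X_S = 1 if the K_4 on S is monochromatic.
For a fixed S, the K_4 on S has C(4, 2) = 6 edges. P[all 6 edges red] = (1/2)^6, and likewise for blue, so P[monochromatic] = 2·(1/2)^6 = 2^{1 − 6} = 1/32.
By linearity of expectation: E[X] = C(7, 4) · 2^{1 − 6} = 35 · 1/32 = 35/32.
Numerically: E[X] ≈ 1.093750.

E[X] = C(7,4)·2^(1−C(4,2)) = 35/32 ≈ 1.093750.


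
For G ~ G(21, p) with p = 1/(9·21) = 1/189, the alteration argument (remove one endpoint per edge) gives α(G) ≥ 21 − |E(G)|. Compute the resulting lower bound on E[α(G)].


E[|E(G)|] = C(21, 2)·p = 210 · (1/189) = 10/9.
E[α(G)] ≥ n − E[|E(G)|] = 21 − 10/9 = 179/9.
Numerically: ≈ 19.8889.
(This is only a lower bound; the true E[α(G)] may be larger.)

E[α(G)] ≥ 179/9 ≈ 19.8889.


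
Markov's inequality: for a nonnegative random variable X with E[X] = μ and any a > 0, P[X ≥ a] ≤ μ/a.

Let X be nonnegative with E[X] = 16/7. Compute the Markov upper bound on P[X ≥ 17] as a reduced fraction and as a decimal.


μ = E[X] = 16/7, a = 17.
Markov: P[X ≥ 17] ≤ μ/a = (16/7)/17 = 16/119.
Numerically: ≈ 0.134454.
(Since a = 17 > μ = 2.285714, the bound 16/119 is < 1 and informative.)

P[X ≥ 17] ≤ 16/119 ≈ 0.134454.


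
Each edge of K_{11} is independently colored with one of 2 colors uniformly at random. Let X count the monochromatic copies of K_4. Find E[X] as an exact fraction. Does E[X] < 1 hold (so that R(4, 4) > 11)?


E[X] = C(11, 4) · 2^{1 − 6} = 330 · 2^{−5} = 330/32.
As a reduced fraction: E[X] = 165/16 ≈ 10.31250.
Is E[X] < 1? NO.
Since E[X] ≥ 1, the first-moment bound is inconclusive at n = 11; it does NOT by itself certify R(4, 4) > 11.

E[X] = 165/16 ≈ 10.31250; E[X] ≥ 1; first-moment method inconclusive here.


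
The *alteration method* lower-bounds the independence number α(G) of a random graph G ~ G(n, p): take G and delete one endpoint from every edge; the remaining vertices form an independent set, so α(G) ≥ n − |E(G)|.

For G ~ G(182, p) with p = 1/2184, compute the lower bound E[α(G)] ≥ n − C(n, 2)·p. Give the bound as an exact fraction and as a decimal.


E[|E(G)|] = C(182, 2)·p = 16471 · (1/2184) = 181/24.
E[α(G)] ≥ n − E[|E(G)|] = 182 − 181/24 = 4187/24.
Numerically: ≈ 174.4583.
(This is only a lower bound; the true E[α(G)] may be larger.)

E[α(G)] ≥ 4187/24 ≈ 174.4583.


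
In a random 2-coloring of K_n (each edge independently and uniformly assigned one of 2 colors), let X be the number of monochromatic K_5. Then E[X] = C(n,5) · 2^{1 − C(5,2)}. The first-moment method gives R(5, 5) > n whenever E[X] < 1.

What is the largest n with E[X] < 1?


We need C(n, 5) · 2^{1 − 10} < 1, i.e. C(n, 5) < 2^{10 − 1} = 512.
Check values of n near the boundary:
  n = 8: C(8, 5) = 56; 56 < 512? YES
  n = 9: C(9, 5) = 126; 126 < 512? YES
  n = 10: C(10, 5) = 252; 252 < 512? YES
  n = 11: C(11, 5) = 462; 462 < 512? YES
  n = 12: C(12, 5) = 792; 792 < 512? NO
  n = 13: C(13, 5) = 1287; 1287 < 512? NO
The largest n with C(n, 5) < 512 is n = 11 (where E[X] = 231/256 ≈ 0.902344). Hence R(5, 5) > 11, i.e. R(5, 5) ≥ 12.

Largest n = 11; hence R(5, 5) > 11.


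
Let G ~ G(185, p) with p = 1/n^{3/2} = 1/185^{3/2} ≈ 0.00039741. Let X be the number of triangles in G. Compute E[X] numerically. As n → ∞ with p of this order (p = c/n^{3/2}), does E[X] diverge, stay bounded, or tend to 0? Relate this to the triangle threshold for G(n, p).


Number of potential triangles: C(185, 3) = 1038220.
Each occurs with probability p³ ≈ (0.00039741)³ ≈ 6.2766400e-11.
By linearity: E[X] = C(185, 3)·p³ ≈ 1038220 · 6.2766400e-11 ≈ 0.00007.
Since α = 3/2 > 1, p = c/n^{3/2} = o(1/n) is below the triangle threshold p ~ 1/n. Asymptotically E[X] ~ (c³/6)·n^{3(1−α)} = (1³/6)·n^{-1.5} → 0, so by Markov's inequality G has no triangles w.h.p.

E[X] ≈ 0.00007; in regime p = Θ(1/n^{3/2}) E[X] tends to 0 (below the triangle threshold p ~ 1/n).


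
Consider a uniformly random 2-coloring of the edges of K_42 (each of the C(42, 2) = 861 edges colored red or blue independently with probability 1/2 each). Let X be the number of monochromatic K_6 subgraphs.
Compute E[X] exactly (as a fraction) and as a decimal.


Let X = Σ_S X_S over the C(42, 6) = 5245786 subsets S of size 6, where X_S = 1 if the K_6 on S is monochromatic.
For a fixed S, the K_6 on S has C(6, 2) = 15 edges. P[all 15 edges red] = (1/2)^15, and likewise for blue, so P[monochromatic] = 2·(1/2)^15 = 2^{1 − 15} = 1/16384.
By linearity: E[X] = C(42, 6) · 2^{1 − 15} = 5245786 · 1/16384 = 2622893/8192.
Numerically: E[X] ≈ 320.17737.

E[X] = C(42,6)·2^(1−C(6,2)) = 2622893/8192 ≈ 320.17737.


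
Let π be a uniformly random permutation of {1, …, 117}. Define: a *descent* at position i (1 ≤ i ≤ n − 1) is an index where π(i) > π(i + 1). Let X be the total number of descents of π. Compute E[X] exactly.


Write X = Σ X_I over i = 1, …, 116, with X_I the indicator of one descent.
There are 116 indicators.
For each fixed i, the pair (π(i), π(i+1)) is a uniformly random ordered pair of distinct values from {1, …, 117}; by symmetry P[π(i) > π(i+1)] = 1/2.
By linearity: E[X] = 116 · (1/2) = (117 − 1) · (1/2) = 58 ≈ 58.000.

E[X] = 58 = 58.000.


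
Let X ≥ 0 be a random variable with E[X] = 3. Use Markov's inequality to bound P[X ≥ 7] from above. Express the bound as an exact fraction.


μ = E[X] = 3, a = 7.
Markov: P[X ≥ 7] ≤ μ/a = (3)/7 = 3/7.
Numerically: ≈ 0.4286.
(Since a = 7 > μ = 3.0000, the bound 3/7 is < 1 and informative.)

P[X ≥ 7] ≤ 3/7 ≈ 0.4286.


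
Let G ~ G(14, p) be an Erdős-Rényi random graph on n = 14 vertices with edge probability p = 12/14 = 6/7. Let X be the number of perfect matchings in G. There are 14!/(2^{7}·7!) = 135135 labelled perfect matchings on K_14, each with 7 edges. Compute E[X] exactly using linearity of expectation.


K_14 has 14!/(2^{7}·7!) = 135135 labelled perfect matchings.
For each such perfect matching H, let X_H = 1 if all 7 edges of H are present in G. Then P[X_H = 1] = p^{7} = (6/7)^{7} = 279936/823543.
By linearity: E[X] = Σ_H E[X_H] = 135135 · p^{7} = 135135 · 279936/823543 = 5404164480/117649.
Numerically: E[X] ≈ 45934.6.

E[X] = 135135 · (6/7)^{7} = 5404164480/117649 ≈ 45934.6.


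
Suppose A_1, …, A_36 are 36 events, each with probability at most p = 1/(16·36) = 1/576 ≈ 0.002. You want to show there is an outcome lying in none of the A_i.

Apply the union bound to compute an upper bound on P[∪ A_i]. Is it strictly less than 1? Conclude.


Union bound: P[∪_{i=1}^{36} A_i] ≤ Σ_i P[A_i] ≤ 36·p = 36·(1/576) = 1/16.
Numerically: 1/16 ≈ 0.062.
Is 1/16 < 1? YES.
Since P[∪ A_i] ≤ 1/16 < 1, the complement has P[∩ A_i^c] ≥ 1 − 1/16 = 15/16 > 0, so some outcome avoids every A_i.

36·p = 1/16 ≈ 0.062; existence CERTIFIED by the union bound.


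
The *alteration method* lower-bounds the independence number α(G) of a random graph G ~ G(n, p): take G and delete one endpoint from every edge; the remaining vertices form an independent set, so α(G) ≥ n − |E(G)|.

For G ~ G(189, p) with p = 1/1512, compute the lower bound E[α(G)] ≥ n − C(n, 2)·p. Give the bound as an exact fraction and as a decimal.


E[|E(G)|] = C(189, 2)·p = 17766 · (1/1512) = 47/4.
E[α(G)] ≥ n − E[|E(G)|] = 189 − 47/4 = 709/4.
Numerically: ≈ 177.2500.
(This is only a lower bound; the true E[α(G)] may be larger.)

E[α(G)] ≥ 709/4 ≈ 177.2500.


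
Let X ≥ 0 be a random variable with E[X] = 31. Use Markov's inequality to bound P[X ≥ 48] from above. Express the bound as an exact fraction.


μ = E[X] = 31, a = 48.
Markov: P[X ≥ 48] ≤ μ/a = (31)/48 = 31/48.
Numerically: ≈ 0.6458.
(Since a = 48 > μ = 31.0000, the bound 31/48 is < 1 and informative.)

P[X ≥ 48] ≤ 31/48 ≈ 0.6458.


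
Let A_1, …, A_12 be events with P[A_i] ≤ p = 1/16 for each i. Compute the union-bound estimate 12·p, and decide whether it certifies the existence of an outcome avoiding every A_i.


Union bound: P[∪_{i=1}^{12} A_i] ≤ Σ_i P[A_i] ≤ 12·p = 12·(1/16) = 3/4.
Numerically: 3/4 ≈ 0.75000.
Is 3/4 < 1? YES.
Since P[∪ A_i] ≤ 3/4 < 1, the complement has P[∩ A_i^c] ≥ 1 − 3/4 = 1/4 > 0, so some outcome avoids every A_i.

12·p = 3/4 ≈ 0.75000; existence CERTIFIED by the union bound.


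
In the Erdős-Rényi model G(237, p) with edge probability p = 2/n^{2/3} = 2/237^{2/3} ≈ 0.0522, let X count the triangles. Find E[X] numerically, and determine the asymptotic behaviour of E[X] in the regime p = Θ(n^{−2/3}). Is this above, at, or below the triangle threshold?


Number of potential triangles: C(237, 3) = 2190670.
Each occurs with probability p³ ≈ (0.0522)³ ≈ 1.42427e-04.
By linearity: E[X] = C(237, 3)·p³ ≈ 2190670 · 1.42427e-04 ≈ 312.011.
Since α = 2/3 < 1, p = c/n^{2/3} ≫ 1/n is above the triangle threshold p ~ 1/n. Asymptotically E[X] ~ (c³/6)·n^{3(1−α)} = (2³/6)·n^{1} → ∞; triangles are abundant w.h.p.

E[X] ≈ 312.011; in regime p = Θ(1/n^{2/3}) E[X] diverges (above the triangle threshold p ~ 1/n).


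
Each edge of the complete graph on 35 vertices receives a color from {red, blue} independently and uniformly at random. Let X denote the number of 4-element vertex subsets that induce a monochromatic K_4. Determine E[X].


Let X = Σ_S X_S over the C(35, 4) = 52360 subsets S of size 4, where X_S = 1 if the K_4 on S is monochromatic.
For a fixed S, the K_4 on S has C(4, 2) = 6 edges. P[all 6 edges red] = (1/2)^6, and likewise for blue, so P[monochromatic] = 2·(1/2)^6 = 2^{1 − 6} = 1/32.
Summing: E[X] = C(35, 4) · 2^{1 − 6} = 52360 · 1/32 = 6545/4.
Numerically: E[X] ≈ 1636.250000.

E[X] = C(35,4)·2^(1−C(4,2)) = 6545/4 ≈ 1636.250000.


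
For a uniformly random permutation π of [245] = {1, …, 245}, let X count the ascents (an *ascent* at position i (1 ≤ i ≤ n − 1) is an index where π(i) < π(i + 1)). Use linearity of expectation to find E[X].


Write X = Σ X_I over i = 1, …, 244, with X_I the indicator of one ascent.
There are 244 indicators.
For each fixed i, the pair (π(i), π(i+1)) is a uniformly random ordered pair of distinct values from {1, …, 245}; by symmetry P[π(i) < π(i+1)] = 1/2.
By linearity: E[X] = 244 · (1/2) = (245 − 1) · (1/2) = 122 ≈ 122.00000.

E[X] = 122 = 122.00000.


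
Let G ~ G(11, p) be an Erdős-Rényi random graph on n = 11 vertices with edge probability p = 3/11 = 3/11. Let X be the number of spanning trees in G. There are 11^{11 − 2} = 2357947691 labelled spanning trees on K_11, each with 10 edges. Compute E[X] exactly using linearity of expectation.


K_11 has 11^{11 − 2} = 2357947691 labelled spanning trees.
For each such spanning tree H, let X_H = 1 if all 10 edges of H are present in G. Then P[X_H = 1] = p^{10} = (3/11)^{10} = 59049/25937424601.
By linearity: E[X] = Σ_H E[X_H] = 2357947691 · p^{10} = 2357947691 · 59049/25937424601 = 59049/11.
Numerically: E[X] ≈ 5.37e+03.

E[X] = 2357947691 · (3/11)^{10} = 59049/11 ≈ 5.37e+03.


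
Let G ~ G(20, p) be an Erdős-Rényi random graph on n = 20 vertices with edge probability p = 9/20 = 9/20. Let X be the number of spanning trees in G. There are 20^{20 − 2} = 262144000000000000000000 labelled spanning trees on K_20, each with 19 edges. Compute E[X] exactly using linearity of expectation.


K_20 has 20^{20 − 2} = 262144000000000000000000 labelled spanning trees.
For each such spanning tree H, let X_H = 1 if all 19 edges of H are present in G. Then P[X_H = 1] = p^{19} = (9/20)^{19} = 1350851717672992089/5242880000000000000000000.
By linearity of expectation: E[X] = Σ_H E[X_H] = 262144000000000000000000 · p^{19} = 262144000000000000000000 · 1350851717672992089/5242880000000000000000000 = 1350851717672992089/20.
Numerically: E[X] ≈ 6.7543e+16.

E[X] = 262144000000000000000000 · (9/20)^{19} = 1350851717672992089/20 ≈ 6.7543e+16.
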